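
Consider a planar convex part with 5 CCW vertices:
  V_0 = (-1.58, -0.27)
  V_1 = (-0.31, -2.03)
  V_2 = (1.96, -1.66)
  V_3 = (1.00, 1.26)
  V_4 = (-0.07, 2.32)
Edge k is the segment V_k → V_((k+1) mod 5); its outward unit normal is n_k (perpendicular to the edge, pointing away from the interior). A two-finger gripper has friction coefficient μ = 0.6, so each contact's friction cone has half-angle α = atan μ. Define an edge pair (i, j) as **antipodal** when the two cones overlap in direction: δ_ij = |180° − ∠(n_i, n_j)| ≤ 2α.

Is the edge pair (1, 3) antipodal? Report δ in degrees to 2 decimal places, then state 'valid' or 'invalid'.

α = atan 0.6 = 30.96°;  2α = 61.93°
edge 1: e_1 = (+2.27, +0.37);  n_1 = (+0.1609, -0.9870)
edge 3: e_3 = (-1.07, +1.06);  n_3 = (+0.7038, +0.7104)
∠(n_1, n_3) = 126.01°
δ = |180° − 126.01°| = 53.99°
53.99° ≤ 2α = 61.93°  →  valid

δ = 53.99°, valid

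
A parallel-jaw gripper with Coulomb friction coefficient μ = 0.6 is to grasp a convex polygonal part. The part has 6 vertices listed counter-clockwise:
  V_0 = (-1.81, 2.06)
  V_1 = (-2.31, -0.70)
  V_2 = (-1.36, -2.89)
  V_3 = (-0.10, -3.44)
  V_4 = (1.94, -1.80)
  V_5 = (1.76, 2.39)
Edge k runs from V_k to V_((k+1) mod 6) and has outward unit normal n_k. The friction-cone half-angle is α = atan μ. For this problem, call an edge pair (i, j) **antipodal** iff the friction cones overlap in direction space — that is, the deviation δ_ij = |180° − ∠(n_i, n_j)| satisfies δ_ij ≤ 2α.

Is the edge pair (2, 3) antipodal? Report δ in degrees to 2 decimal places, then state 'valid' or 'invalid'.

α = atan 0.6 = 30.96°;  2α = 61.93°
edge 2: e_2 = (+1.26, -0.55);  n_2 = (-0.4001, -0.9165)
edge 3: e_3 = (+2.04, +1.64);  n_3 = (+0.6266, -0.7794)
∠(n_2, n_3) = 62.38°
δ = |180° − 62.38°| = 117.62°
117.62° > 2α = 61.93°  →  invalid

δ = 117.62°, invalid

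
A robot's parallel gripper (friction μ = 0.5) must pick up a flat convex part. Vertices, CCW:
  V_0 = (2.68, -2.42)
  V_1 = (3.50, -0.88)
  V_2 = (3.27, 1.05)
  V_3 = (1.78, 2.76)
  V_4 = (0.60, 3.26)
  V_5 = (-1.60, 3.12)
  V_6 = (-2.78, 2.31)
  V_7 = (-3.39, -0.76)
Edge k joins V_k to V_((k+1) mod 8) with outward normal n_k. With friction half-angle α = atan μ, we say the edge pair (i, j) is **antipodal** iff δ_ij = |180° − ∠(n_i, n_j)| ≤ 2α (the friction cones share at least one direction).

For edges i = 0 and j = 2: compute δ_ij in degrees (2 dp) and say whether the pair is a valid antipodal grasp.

α = atan 0.5 = 26.57°;  2α = 53.13°
edge 0: e_0 = (+0.82, +1.54);  n_0 = (+0.8827, -0.4700)
edge 2: e_2 = (-1.49, +1.71);  n_2 = (+0.7539, +0.6569)
∠(n_0, n_2) = 69.10°
δ = |180° − 69.10°| = 110.90°
110.90° > 2α = 53.13°  →  invalid

δ = 110.90°, invalid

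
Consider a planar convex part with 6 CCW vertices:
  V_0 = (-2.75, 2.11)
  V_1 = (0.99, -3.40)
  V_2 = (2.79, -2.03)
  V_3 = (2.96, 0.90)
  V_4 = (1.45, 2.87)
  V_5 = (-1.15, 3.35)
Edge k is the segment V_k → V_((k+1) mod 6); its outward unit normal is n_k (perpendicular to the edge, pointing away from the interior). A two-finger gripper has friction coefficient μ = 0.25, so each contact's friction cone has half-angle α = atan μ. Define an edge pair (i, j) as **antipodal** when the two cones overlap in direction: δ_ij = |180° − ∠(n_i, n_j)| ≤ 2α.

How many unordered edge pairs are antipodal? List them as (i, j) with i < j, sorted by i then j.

α = atan 0.25 = 14.04°;  2α = 28.07°
n_0 = (-0.8274, -0.5616)
n_1 = (+0.6056, -0.7957)
n_2 = (+0.9983, -0.0579)
n_3 = (+0.7937, +0.6083)
n_4 = (+0.1815, +0.9834)
n_5 = (-0.6126, +0.7904)
  (0,1): δ = 86.89°  ·
  (0,2): δ = 37.49°  ·
  (0,3): δ = 3.30°  ✓
  (0,4): δ = 45.37°  ·
  (0,5): δ = 93.61°  ·
  (1,2): δ = 130.60°  ·
  (1,3): δ = 89.81°  ·
  (1,4): δ = 47.74°  ·
  (1,5): δ = 0.50°  ✓
  (2,3): δ = 139.21°  ·
  (2,4): δ = 97.14°  ·
  (2,5): δ = 48.90°  ·
  (3,4): δ = 137.93°  ·
  (3,5): δ = 89.69°  ·
  (4,5): δ = 131.76°  ·
antipodal pairs: 2

count = 2; pairs: (0,3), (1,5)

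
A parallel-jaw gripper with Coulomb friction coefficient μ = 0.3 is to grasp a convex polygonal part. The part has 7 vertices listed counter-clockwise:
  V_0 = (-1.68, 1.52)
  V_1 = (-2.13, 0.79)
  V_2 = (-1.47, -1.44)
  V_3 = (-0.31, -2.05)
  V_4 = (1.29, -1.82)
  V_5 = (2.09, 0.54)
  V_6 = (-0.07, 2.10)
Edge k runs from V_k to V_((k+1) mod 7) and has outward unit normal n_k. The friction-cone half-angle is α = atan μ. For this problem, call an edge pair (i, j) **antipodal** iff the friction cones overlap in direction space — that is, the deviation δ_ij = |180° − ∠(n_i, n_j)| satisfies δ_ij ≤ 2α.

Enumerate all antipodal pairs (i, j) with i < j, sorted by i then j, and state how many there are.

count = 3; pairs: (0,4), (2,5), (3,6)

α = atan 0.3 = 16.70°;  2α = 33.40°
n_0 = (-0.8513, +0.5247)
n_1 = (-0.9589, -0.2838)
n_2 = (-0.4654, -0.8851)
n_3 = (+0.1423, -0.9898)
n_4 = (+0.9471, -0.3210)
n_5 = (+0.5855, +0.8107)
n_6 = (-0.3389, +0.9408)
  (0,1): δ = 131.86°  ·
  (0,2): δ = 86.09°  ·
  (0,3): δ = 50.17°  ·
  (0,4): δ = 12.93°  ✓
  (0,5): δ = 85.81°  ·
  (0,6): δ = 141.46°  ·
  (1,2): δ = 134.23°  ·
  (1,3): δ = 98.31°  ·
  (1,4): δ = 35.21°  ·
  (1,5): δ = 37.68°  ·
  (1,6): δ = 93.32°  ·
  (2,3): δ = 144.08°  ·
  (2,4): δ = 80.99°  ·
  (2,5): δ = 8.10°  ✓
  (2,6): δ = 47.55°  ·
  (3,4): δ = 116.91°  ·
  (3,5): δ = 44.02°  ·
  (3,6): δ = 11.63°  ✓
  (4,5): δ = 107.11°  ·
  (4,6): δ = 51.46°  ·
  (5,6): δ = 124.35°  ·
antipodal pairs: 3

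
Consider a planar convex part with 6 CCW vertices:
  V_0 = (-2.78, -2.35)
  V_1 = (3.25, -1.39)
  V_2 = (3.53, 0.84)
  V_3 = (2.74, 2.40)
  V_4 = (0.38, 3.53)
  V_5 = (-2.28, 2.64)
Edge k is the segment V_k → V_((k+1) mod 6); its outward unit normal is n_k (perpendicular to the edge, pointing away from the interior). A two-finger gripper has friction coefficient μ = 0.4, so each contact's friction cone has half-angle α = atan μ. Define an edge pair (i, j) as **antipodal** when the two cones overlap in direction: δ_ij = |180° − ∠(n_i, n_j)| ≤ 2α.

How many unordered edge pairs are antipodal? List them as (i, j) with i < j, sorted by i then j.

count = 4; pairs: (0,3), (0,4), (1,5), (2,5)

α = atan 0.4 = 21.80°;  2α = 43.60°
n_0 = (+0.1572, -0.9876)
n_1 = (+0.9922, -0.1246)
n_2 = (+0.8921, +0.4518)
n_3 = (+0.4319, +0.9019)
n_4 = (-0.3173, +0.9483)
n_5 = (-0.9950, +0.0997)
  (0,1): δ = 106.20°  ·
  (0,2): δ = 72.19°  ·
  (0,3): δ = 34.63°  ✓
  (0,4): δ = 9.45°  ✓
  (0,5): δ = 75.23°  ·
  (1,2): δ = 145.99°  ·
  (1,3): δ = 108.43°  ·
  (1,4): δ = 64.34°  ·
  (1,5): δ = 1.43°  ✓
  (2,3): δ = 142.44°  ·
  (2,4): δ = 98.36°  ·
  (2,5): δ = 32.58°  ✓
  (3,4): δ = 135.91°  ·
  (3,5): δ = 70.14°  ·
  (4,5): δ = 114.22°  ·
antipodal pairs: 4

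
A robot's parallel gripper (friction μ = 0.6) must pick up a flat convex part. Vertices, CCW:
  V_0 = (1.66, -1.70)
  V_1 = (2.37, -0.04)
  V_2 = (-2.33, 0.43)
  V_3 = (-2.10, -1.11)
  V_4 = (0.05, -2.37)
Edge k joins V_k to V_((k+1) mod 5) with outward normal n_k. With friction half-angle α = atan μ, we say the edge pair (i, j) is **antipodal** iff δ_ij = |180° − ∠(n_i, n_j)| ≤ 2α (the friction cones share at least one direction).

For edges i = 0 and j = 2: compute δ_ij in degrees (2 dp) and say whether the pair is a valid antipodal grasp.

δ = 31.65°, valid

α = atan 0.6 = 30.96°;  2α = 61.93°
edge 0: e_0 = (+0.71, +1.66);  n_0 = (+0.9194, -0.3933)
edge 2: e_2 = (+0.23, -1.54);  n_2 = (-0.9890, -0.1477)
∠(n_0, n_2) = 148.35°
δ = |180° − 148.35°| = 31.65°
31.65° ≤ 2α = 61.93°  →  valid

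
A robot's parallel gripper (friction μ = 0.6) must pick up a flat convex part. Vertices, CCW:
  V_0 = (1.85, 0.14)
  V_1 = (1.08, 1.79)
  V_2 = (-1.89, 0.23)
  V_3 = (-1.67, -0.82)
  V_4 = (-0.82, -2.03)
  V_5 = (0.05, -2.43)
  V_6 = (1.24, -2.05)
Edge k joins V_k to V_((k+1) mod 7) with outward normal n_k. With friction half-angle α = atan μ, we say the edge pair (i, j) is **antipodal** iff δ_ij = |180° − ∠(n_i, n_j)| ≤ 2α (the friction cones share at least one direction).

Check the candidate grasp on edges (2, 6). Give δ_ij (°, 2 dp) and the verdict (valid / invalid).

δ = 27.40°, valid

α = atan 0.6 = 30.96°;  2α = 61.93°
edge 2: e_2 = (+0.22, -1.05);  n_2 = (-0.9787, -0.2051)
edge 6: e_6 = (+0.61, +2.19);  n_6 = (+0.9633, -0.2683)
∠(n_2, n_6) = 152.60°
δ = |180° − 152.60°| = 27.40°
27.40° ≤ 2α = 61.93°  →  valid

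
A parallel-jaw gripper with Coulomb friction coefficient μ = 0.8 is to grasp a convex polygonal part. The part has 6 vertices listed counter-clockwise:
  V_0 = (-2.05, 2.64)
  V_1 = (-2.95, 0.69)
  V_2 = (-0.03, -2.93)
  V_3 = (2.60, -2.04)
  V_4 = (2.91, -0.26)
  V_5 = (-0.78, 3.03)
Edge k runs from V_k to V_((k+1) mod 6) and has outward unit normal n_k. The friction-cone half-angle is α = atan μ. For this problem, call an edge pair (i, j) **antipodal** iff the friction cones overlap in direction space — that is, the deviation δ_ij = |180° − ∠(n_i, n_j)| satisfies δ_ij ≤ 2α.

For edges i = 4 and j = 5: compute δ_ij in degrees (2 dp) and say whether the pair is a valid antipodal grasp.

α = atan 0.8 = 38.66°;  2α = 77.32°
edge 4: e_4 = (-3.69, +3.29);  n_4 = (+0.6655, +0.7464)
edge 5: e_5 = (-1.27, -0.39);  n_5 = (-0.2936, +0.9559)
∠(n_4, n_5) = 58.79°
δ = |180° − 58.79°| = 121.21°
121.21° > 2α = 77.32°  →  invalid

δ = 121.21°, invalid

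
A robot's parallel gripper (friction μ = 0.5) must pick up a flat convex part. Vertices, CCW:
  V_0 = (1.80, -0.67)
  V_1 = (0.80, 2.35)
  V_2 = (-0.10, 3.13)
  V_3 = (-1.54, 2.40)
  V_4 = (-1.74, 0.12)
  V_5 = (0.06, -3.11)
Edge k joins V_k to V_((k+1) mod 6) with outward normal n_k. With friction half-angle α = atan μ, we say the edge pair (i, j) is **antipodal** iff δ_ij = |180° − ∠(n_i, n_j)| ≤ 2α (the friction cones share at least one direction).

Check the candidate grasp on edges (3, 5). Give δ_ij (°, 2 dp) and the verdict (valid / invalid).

α = atan 0.5 = 26.57°;  2α = 53.13°
edge 3: e_3 = (-0.20, -2.28);  n_3 = (-0.9962, +0.0874)
edge 5: e_5 = (+1.74, +2.44);  n_5 = (+0.8142, -0.5806)
∠(n_3, n_5) = 149.52°
δ = |180° − 149.52°| = 30.48°
30.48° ≤ 2α = 53.13°  →  valid

δ = 30.48°, valid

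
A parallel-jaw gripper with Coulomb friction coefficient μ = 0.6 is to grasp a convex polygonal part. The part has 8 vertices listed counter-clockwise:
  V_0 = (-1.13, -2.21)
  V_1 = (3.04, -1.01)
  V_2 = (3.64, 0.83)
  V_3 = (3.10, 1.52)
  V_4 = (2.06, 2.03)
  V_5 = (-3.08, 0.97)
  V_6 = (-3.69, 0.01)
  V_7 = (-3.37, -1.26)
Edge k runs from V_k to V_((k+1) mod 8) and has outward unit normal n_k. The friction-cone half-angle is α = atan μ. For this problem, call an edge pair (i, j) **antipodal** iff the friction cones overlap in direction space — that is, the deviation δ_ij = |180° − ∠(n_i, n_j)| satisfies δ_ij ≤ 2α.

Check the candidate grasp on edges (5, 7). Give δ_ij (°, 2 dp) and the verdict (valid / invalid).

α = atan 0.6 = 30.96°;  2α = 61.93°
edge 5: e_5 = (-0.61, -0.96);  n_5 = (-0.8440, +0.5363)
edge 7: e_7 = (+2.24, -0.95);  n_7 = (-0.3904, -0.9206)
∠(n_5, n_7) = 99.45°
δ = |180° − 99.45°| = 80.55°
80.55° > 2α = 61.93°  →  invalid

δ = 80.55°, invalid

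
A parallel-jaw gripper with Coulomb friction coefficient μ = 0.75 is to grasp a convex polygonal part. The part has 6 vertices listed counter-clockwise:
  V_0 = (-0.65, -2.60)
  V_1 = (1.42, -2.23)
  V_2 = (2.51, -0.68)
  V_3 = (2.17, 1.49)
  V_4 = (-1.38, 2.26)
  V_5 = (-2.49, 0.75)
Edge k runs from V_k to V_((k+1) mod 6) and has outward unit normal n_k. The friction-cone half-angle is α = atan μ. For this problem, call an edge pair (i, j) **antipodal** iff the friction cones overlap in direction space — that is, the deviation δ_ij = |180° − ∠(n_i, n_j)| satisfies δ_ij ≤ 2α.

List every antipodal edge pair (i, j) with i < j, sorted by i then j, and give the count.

count = 8; pairs: (0,3), (0,4), (1,3), (1,4), (1,5), (2,4), (2,5), (3,5)

α = atan 0.75 = 36.87°;  2α = 73.74°
n_0 = (+0.1760, -0.9844)
n_1 = (+0.8180, -0.5752)
n_2 = (+0.9879, +0.1548)
n_3 = (+0.2120, +0.9773)
n_4 = (-0.8057, +0.5923)
n_5 = (-0.8765, -0.4814)
  (0,1): δ = 135.25°  ·
  (0,2): δ = 91.23°  ·
  (0,3): δ = 22.37°  ✓
  (0,4): δ = 43.55°  ✓
  (0,5): δ = 108.64°  ·
  (1,2): δ = 135.98°  ·
  (1,3): δ = 67.12°  ✓
  (1,4): δ = 1.20°  ✓
  (1,5): δ = 63.89°  ✓
  (2,3): δ = 111.14°  ·
  (2,4): δ = 45.22°  ✓
  (2,5): δ = 19.87°  ✓
  (3,4): δ = 114.08°  ·
  (3,5): δ = 48.98°  ✓
  (4,5): δ = 114.90°  ·
antipodal pairs: 8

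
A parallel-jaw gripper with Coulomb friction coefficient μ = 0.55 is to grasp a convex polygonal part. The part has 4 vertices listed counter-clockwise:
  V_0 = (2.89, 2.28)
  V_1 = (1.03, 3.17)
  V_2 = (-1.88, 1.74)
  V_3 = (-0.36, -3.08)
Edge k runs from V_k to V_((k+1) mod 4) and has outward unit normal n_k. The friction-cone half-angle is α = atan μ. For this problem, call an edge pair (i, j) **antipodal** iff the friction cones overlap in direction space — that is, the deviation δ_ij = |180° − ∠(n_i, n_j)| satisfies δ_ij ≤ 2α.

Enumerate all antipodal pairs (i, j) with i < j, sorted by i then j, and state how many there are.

count = 3; pairs: (0,2), (1,3), (2,3)

α = atan 0.55 = 28.81°;  2α = 57.62°
n_0 = (+0.4316, +0.9021)
n_1 = (-0.4410, +0.8975)
n_2 = (-0.9537, -0.3008)
n_3 = (+0.8551, -0.5185)
  (0,1): δ = 128.26°  ·
  (0,2): δ = 46.93°  ✓
  (0,3): δ = 84.34°  ·
  (1,2): δ = 98.67°  ·
  (1,3): δ = 32.60°  ✓
  (2,3): δ = 48.73°  ✓
antipodal pairs: 3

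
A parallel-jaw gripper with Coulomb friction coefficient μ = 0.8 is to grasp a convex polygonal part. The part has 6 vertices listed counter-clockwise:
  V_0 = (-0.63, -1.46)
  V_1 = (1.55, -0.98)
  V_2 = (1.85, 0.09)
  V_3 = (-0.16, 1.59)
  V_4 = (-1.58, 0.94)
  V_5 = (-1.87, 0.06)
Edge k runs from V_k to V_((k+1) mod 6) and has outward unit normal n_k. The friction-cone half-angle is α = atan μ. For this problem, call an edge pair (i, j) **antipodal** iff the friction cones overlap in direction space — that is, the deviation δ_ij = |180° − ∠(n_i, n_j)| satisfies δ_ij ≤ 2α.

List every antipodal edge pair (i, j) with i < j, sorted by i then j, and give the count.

count = 9; pairs: (0,2), (0,3), (0,4), (1,3), (1,4), (1,5), (2,4), (2,5), (3,5)

α = atan 0.8 = 38.66°;  2α = 77.32°
n_0 = (+0.2150, -0.9766)
n_1 = (+0.9629, -0.2700)
n_2 = (+0.5981, +0.8014)
n_3 = (-0.4162, +0.9093)
n_4 = (-0.9498, +0.3130)
n_5 = (-0.7749, -0.6321)
  (0,1): δ = 118.08°  ·
  (0,2): δ = 49.15°  ✓
  (0,3): δ = 12.18°  ✓
  (0,4): δ = 59.34°  ✓
  (0,5): δ = 116.79°  ·
  (1,2): δ = 111.07°  ·
  (1,3): δ = 49.74°  ✓
  (1,4): δ = 2.58°  ✓
  (1,5): δ = 54.87°  ✓
  (2,3): δ = 118.67°  ·
  (2,4): δ = 71.51°  ✓
  (2,5): δ = 14.06°  ✓
  (3,4): δ = 132.84°  ·
  (3,5): δ = 75.39°  ✓
  (4,5): δ = 122.55°  ·
antipodal pairs: 9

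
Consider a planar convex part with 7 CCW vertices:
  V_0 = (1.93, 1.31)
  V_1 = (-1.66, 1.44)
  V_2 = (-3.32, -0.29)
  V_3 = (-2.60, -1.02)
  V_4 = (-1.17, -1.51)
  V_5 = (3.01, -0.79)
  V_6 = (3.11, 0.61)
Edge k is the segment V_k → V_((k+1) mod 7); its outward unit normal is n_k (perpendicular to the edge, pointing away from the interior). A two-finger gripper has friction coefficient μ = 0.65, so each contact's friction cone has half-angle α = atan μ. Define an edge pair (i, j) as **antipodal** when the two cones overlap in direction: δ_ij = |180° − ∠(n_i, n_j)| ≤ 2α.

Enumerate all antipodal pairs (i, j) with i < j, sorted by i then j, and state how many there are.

count = 10; pairs: (0,2), (0,3), (0,4), (1,3), (1,4), (1,5), (2,5), (2,6), (3,6), (4,6)

α = atan 0.65 = 33.02°;  2α = 66.05°
n_0 = (+0.0362, +0.9993)
n_1 = (-0.7216, +0.6924)
n_2 = (-0.7120, -0.7022)
n_3 = (-0.3242, -0.9460)
n_4 = (+0.1697, -0.9855)
n_5 = (+0.9975, -0.0712)
n_6 = (+0.5102, +0.8601)
  (0,1): δ = 131.74°  ·
  (0,2): δ = 43.32°  ✓
  (0,3): δ = 16.84°  ✓
  (0,4): δ = 11.85°  ✓
  (0,5): δ = 87.99°  ·
  (0,6): δ = 151.40°  ·
  (1,2): δ = 91.58°  ·
  (1,3): δ = 65.10°  ✓
  (1,4): δ = 36.41°  ✓
  (1,5): δ = 39.73°  ✓
  (1,6): δ = 103.14°  ·
  (2,3): δ = 153.52°  ·
  (2,4): δ = 124.83°  ·
  (2,5): δ = 48.69°  ✓
  (2,6): δ = 14.72°  ✓
  (3,4): δ = 151.31°  ·
  (3,5): δ = 75.17°  ·
  (3,6): δ = 11.76°  ✓
  (4,5): δ = 103.86°  ·
  (4,6): δ = 40.45°  ✓
  (5,6): δ = 116.59°  ·
antipodal pairs: 10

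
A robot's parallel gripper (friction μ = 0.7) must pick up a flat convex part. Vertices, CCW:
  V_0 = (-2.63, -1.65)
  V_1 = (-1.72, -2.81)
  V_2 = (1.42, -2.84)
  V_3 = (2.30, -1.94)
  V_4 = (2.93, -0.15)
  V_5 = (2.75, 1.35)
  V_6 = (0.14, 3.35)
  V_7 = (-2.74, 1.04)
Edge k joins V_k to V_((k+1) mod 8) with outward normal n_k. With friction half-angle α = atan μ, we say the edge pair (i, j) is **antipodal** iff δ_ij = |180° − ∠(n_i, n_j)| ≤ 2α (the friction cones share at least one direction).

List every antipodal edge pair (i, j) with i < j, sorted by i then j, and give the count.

α = atan 0.7 = 34.99°;  2α = 69.98°
n_0 = (-0.7868, -0.6172)
n_1 = (-0.0096, -1.0000)
n_2 = (+0.7150, -0.6991)
n_3 = (+0.9433, -0.3320)
n_4 = (+0.9929, +0.1191)
n_5 = (+0.6082, +0.7938)
n_6 = (-0.6257, +0.7801)
n_7 = (-0.9992, -0.0409)
  (0,1): δ = 128.66°  ·
  (0,2): δ = 82.47°  ·
  (0,3): δ = 57.50°  ✓
  (0,4): δ = 31.27°  ✓
  (0,5): δ = 14.42°  ✓
  (0,6): δ = 90.62°  ·
  (0,7): δ = 144.23°  ·
  (1,2): δ = 133.81°  ·
  (1,3): δ = 108.84°  ·
  (1,4): δ = 82.61°  ·
  (1,5): δ = 36.91°  ✓
  (1,6): δ = 39.28°  ✓
  (1,7): δ = 92.89°  ·
  (2,3): δ = 155.03°  ·
  (2,4): δ = 128.80°  ·
  (2,5): δ = 83.11°  ·
  (2,6): δ = 6.91°  ✓
  (2,7): δ = 46.70°  ✓
  (3,4): δ = 153.77°  ·
  (3,5): δ = 108.07°  ·
  (3,6): δ = 31.88°  ✓
  (3,7): δ = 21.73°  ✓
  (4,5): δ = 134.31°  ·
  (4,6): δ = 58.11°  ✓
  (4,7): δ = 4.50°  ✓
  (5,6): δ = 103.81°  ·
  (5,7): δ = 50.20°  ✓
  (6,7): δ = 126.39°  ·
antipodal pairs: 12

count = 12; pairs: (0,3), (0,4), (0,5), (1,5), (1,6), (2,6), (2,7), (3,6), (3,7), (4,6), (4,7), (5,7)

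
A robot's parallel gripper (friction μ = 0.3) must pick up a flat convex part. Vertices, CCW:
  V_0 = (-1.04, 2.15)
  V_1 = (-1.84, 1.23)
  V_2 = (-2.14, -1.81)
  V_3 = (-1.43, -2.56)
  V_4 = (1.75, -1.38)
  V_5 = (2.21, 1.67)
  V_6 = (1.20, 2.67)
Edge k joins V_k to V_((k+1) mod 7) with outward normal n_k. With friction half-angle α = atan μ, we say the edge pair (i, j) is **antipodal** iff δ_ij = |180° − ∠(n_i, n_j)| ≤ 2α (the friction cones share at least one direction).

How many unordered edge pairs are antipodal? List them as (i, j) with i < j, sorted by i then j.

α = atan 0.3 = 16.70°;  2α = 33.40°
n_0 = (-0.7546, +0.6562)
n_1 = (-0.9952, +0.0982)
n_2 = (-0.7262, -0.6875)
n_3 = (+0.3479, -0.9375)
n_4 = (+0.9888, -0.1491)
n_5 = (+0.7036, +0.7106)
n_6 = (-0.2261, +0.9741)
  (0,1): δ = 144.63°  ·
  (0,2): δ = 95.56°  ·
  (0,3): δ = 28.63°  ✓
  (0,4): δ = 32.43°  ✓
  (0,5): δ = 86.29°  ·
  (0,6): δ = 144.08°  ·
  (1,2): δ = 130.93°  ·
  (1,3): δ = 64.01°  ·
  (1,4): δ = 2.94°  ✓
  (1,5): δ = 50.92°  ·
  (1,6): δ = 108.71°  ·
  (2,3): δ = 113.07°  ·
  (2,4): δ = 52.01°  ·
  (2,5): δ = 1.85°  ✓
  (2,6): δ = 59.64°  ·
  (3,4): δ = 118.94°  ·
  (3,5): δ = 65.07°  ·
  (3,6): δ = 7.29°  ✓
  (4,5): δ = 126.14°  ·
  (4,6): δ = 68.35°  ·
  (5,6): δ = 122.22°  ·
antipodal pairs: 5

count = 5; pairs: (0,3), (0,4), (1,4), (2,5), (3,6)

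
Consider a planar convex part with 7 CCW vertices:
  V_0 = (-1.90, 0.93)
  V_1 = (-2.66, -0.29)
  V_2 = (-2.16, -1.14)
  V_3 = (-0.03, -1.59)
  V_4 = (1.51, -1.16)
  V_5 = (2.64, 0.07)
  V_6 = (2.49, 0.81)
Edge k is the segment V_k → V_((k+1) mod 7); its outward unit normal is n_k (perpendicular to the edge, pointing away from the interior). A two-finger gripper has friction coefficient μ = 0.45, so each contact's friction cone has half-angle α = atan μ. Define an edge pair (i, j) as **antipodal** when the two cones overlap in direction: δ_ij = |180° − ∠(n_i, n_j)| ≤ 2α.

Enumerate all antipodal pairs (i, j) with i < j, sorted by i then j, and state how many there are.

count = 6; pairs: (0,3), (0,4), (0,5), (1,5), (2,6), (3,6)

α = atan 0.45 = 24.23°;  2α = 48.46°
n_0 = (-0.8488, +0.5287)
n_1 = (-0.8619, -0.5070)
n_2 = (-0.2067, -0.9784)
n_3 = (+0.2689, -0.9632)
n_4 = (+0.7364, -0.6765)
n_5 = (+0.9801, +0.1987)
n_6 = (+0.0273, +0.9996)
  (0,1): δ = 117.61°  ·
  (0,2): δ = 70.01°  ·
  (0,3): δ = 42.48°  ✓
  (0,4): δ = 10.65°  ✓
  (0,5): δ = 43.38°  ✓
  (0,6): δ = 120.36°  ·
  (1,2): δ = 132.39°  ·
  (1,3): δ = 104.86°  ·
  (1,4): δ = 73.04°  ·
  (1,5): δ = 19.01°  ✓
  (1,6): δ = 57.97°  ·
  (2,3): δ = 152.47°  ·
  (2,4): δ = 120.64°  ·
  (2,5): δ = 66.61°  ·
  (2,6): δ = 10.36°  ✓
  (3,4): δ = 148.17°  ·
  (3,5): δ = 94.14°  ·
  (3,6): δ = 17.17°  ✓
  (4,5): δ = 125.97°  ·
  (4,6): δ = 48.99°  ·
  (5,6): δ = 103.02°  ·
antipodal pairs: 6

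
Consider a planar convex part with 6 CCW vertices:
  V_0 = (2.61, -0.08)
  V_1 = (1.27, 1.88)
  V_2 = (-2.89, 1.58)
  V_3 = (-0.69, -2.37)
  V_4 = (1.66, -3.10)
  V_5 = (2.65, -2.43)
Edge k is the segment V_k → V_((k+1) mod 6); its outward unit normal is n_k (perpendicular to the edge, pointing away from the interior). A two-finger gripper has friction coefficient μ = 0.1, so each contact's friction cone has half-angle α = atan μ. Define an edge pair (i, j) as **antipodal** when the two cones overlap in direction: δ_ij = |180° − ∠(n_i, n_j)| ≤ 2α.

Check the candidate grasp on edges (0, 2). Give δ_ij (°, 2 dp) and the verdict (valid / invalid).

α = atan 0.1 = 5.71°;  2α = 11.42°
edge 0: e_0 = (-1.34, +1.96);  n_0 = (+0.8255, +0.5644)
edge 2: e_2 = (+2.20, -3.95);  n_2 = (-0.8736, -0.4866)
∠(n_0, n_2) = 174.76°
δ = |180° − 174.76°| = 5.24°
5.24° ≤ 2α = 11.42°  →  valid

δ = 5.24°, valid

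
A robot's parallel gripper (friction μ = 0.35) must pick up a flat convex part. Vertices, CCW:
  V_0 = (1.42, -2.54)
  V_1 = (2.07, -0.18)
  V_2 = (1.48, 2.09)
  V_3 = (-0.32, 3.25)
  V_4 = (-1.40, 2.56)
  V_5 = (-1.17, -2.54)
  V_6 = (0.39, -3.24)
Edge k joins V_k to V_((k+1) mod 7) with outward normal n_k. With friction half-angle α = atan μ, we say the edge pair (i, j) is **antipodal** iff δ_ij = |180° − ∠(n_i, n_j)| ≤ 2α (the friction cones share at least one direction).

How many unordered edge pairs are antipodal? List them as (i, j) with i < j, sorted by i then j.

α = atan 0.35 = 19.29°;  2α = 38.58°
n_0 = (+0.9641, -0.2655)
n_1 = (+0.9678, +0.2516)
n_2 = (+0.5417, +0.8406)
n_3 = (-0.5384, +0.8427)
n_4 = (-0.9990, -0.0451)
n_5 = (-0.4094, -0.9124)
n_6 = (+0.5621, -0.8271)
  (0,1): δ = 150.03°  ·
  (0,2): δ = 107.40°  ·
  (0,3): δ = 42.03°  ·
  (0,4): δ = 17.98°  ✓
  (0,5): δ = 81.23°  ·
  (0,6): δ = 139.60°  ·
  (1,2): δ = 137.37°  ·
  (1,3): δ = 72.00°  ·
  (1,4): δ = 11.99°  ✓
  (1,5): δ = 51.26°  ·
  (1,6): δ = 109.63°  ·
  (2,3): δ = 114.63°  ·
  (2,4): δ = 54.62°  ·
  (2,5): δ = 8.63°  ✓
  (2,6): δ = 67.00°  ·
  (3,4): δ = 119.99°  ·
  (3,5): δ = 56.74°  ·
  (3,6): δ = 1.63°  ✓
  (4,5): δ = 116.75°  ·
  (4,6): δ = 58.38°  ·
  (5,6): δ = 121.63°  ·
antipodal pairs: 4

count = 4; pairs: (0,4), (1,4), (2,5), (3,6)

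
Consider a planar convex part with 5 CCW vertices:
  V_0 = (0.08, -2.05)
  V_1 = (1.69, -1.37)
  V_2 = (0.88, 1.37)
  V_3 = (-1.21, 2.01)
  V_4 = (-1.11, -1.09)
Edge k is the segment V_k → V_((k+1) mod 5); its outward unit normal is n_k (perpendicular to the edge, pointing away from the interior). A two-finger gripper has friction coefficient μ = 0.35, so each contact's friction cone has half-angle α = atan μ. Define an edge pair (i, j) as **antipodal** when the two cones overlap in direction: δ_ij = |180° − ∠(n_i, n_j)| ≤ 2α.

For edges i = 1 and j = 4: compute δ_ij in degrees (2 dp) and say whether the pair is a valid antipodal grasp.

δ = 34.64°, valid

α = atan 0.35 = 19.29°;  2α = 38.58°
edge 1: e_1 = (-0.81, +2.74);  n_1 = (+0.9590, +0.2835)
edge 4: e_4 = (+1.19, -0.96);  n_4 = (-0.6279, -0.7783)
∠(n_1, n_4) = 145.36°
δ = |180° − 145.36°| = 34.64°
34.64° ≤ 2α = 38.58°  →  valid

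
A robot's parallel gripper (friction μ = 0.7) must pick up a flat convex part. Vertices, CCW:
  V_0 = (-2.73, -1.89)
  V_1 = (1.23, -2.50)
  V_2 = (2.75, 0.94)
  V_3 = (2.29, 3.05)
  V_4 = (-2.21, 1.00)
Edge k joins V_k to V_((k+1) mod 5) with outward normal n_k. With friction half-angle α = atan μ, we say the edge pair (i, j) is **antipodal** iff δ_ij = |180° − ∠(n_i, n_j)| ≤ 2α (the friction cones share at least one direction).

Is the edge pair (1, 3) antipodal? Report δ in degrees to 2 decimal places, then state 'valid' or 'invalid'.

α = atan 0.7 = 34.99°;  2α = 69.98°
edge 1: e_1 = (+1.52, +3.44);  n_1 = (+0.9147, -0.4042)
edge 3: e_3 = (-4.50, -2.05);  n_3 = (-0.4146, +0.9100)
∠(n_1, n_3) = 138.33°
δ = |180° − 138.33°| = 41.67°
41.67° ≤ 2α = 69.98°  →  valid

δ = 41.67°, valid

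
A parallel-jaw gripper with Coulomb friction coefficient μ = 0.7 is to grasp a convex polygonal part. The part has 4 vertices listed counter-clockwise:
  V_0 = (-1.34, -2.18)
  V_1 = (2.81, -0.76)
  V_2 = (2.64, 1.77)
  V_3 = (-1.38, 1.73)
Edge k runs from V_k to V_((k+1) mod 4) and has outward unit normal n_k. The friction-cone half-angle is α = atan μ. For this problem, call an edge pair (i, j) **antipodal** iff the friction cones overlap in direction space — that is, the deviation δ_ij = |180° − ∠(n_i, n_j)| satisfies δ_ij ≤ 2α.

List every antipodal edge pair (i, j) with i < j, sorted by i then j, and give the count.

count = 2; pairs: (0,2), (1,3)

α = atan 0.7 = 34.99°;  2α = 69.98°
n_0 = (+0.3237, -0.9461)
n_1 = (+0.9978, +0.0670)
n_2 = (-0.0099, +1.0000)
n_3 = (-0.9999, -0.0102)
  (0,1): δ = 105.05°  ·
  (0,2): δ = 18.32°  ✓
  (0,3): δ = 71.70°  ·
  (1,2): δ = 93.27°  ·
  (1,3): δ = 3.26°  ✓
  (2,3): δ = 89.98°  ·
antipodal pairs: 2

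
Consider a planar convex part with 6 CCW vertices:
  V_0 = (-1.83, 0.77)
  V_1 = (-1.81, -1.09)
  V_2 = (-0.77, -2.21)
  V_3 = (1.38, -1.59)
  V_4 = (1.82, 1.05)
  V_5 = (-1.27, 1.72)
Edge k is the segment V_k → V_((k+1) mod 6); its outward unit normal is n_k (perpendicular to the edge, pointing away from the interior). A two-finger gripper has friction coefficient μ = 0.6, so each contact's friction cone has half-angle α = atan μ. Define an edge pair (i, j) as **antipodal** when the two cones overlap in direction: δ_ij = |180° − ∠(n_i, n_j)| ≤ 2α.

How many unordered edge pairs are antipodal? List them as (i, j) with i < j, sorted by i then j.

count = 6; pairs: (0,3), (1,3), (1,4), (2,4), (2,5), (3,5)

α = atan 0.6 = 30.96°;  2α = 61.93°
n_0 = (-0.9999, -0.0108)
n_1 = (-0.7328, -0.6805)
n_2 = (+0.2771, -0.9608)
n_3 = (+0.9864, -0.1644)
n_4 = (+0.2119, +0.9773)
n_5 = (-0.8615, +0.5078)
  (0,1): δ = 137.74°  ·
  (0,2): δ = 74.53°  ·
  (0,3): δ = 10.08°  ✓
  (0,4): δ = 77.15°  ·
  (0,5): δ = 148.87°  ·
  (1,2): δ = 116.79°  ·
  (1,3): δ = 52.34°  ✓
  (1,4): δ = 34.89°  ✓
  (1,5): δ = 106.60°  ·
  (2,3): δ = 115.55°  ·
  (2,4): δ = 28.32°  ✓
  (2,5): δ = 43.40°  ✓
  (3,4): δ = 92.77°  ·
  (3,5): δ = 21.06°  ✓
  (4,5): δ = 108.28°  ·
antipodal pairs: 6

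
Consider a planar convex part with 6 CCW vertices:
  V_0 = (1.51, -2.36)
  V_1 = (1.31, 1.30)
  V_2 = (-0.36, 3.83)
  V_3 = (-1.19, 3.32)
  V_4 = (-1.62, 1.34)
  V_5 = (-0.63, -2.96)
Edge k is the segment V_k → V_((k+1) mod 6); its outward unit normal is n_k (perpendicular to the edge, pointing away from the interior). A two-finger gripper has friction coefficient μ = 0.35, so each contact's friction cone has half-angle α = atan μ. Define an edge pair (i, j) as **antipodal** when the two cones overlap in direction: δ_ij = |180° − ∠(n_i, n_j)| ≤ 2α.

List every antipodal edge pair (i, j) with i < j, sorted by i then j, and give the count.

count = 4; pairs: (0,3), (0,4), (1,4), (2,5)

α = atan 0.35 = 19.29°;  2α = 38.58°
n_0 = (+0.9985, +0.0546)
n_1 = (+0.8346, +0.5509)
n_2 = (-0.5235, +0.8520)
n_3 = (-0.9772, +0.2122)
n_4 = (-0.9745, -0.2244)
n_5 = (+0.2700, -0.9629)
  (0,1): δ = 149.70°  ·
  (0,2): δ = 61.56°  ·
  (0,3): δ = 15.38°  ✓
  (0,4): δ = 9.84°  ✓
  (0,5): δ = 102.53°  ·
  (1,2): δ = 91.86°  ·
  (1,3): δ = 45.68°  ·
  (1,4): δ = 20.46°  ✓
  (1,5): δ = 72.23°  ·
  (2,3): δ = 133.82°  ·
  (2,4): δ = 108.60°  ·
  (2,5): δ = 15.91°  ✓
  (3,4): δ = 154.78°  ·
  (3,5): δ = 62.09°  ·
  (4,5): δ = 87.30°  ·
antipodal pairs: 4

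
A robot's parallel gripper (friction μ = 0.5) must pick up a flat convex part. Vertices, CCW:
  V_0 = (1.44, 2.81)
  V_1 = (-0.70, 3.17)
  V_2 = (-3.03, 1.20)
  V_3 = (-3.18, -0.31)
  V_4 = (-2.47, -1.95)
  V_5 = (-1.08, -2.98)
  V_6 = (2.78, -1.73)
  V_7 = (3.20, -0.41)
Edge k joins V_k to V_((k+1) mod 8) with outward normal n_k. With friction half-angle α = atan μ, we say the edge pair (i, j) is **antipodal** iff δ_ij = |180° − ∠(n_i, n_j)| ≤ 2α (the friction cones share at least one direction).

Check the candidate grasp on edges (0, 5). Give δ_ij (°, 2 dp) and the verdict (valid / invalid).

α = atan 0.5 = 26.57°;  2α = 53.13°
edge 0: e_0 = (-2.14, +0.36);  n_0 = (+0.1659, +0.9861)
edge 5: e_5 = (+3.86, +1.25);  n_5 = (+0.3081, -0.9514)
∠(n_0, n_5) = 152.51°
δ = |180° − 152.51°| = 27.49°
27.49° ≤ 2α = 53.13°  →  valid

δ = 27.49°, valid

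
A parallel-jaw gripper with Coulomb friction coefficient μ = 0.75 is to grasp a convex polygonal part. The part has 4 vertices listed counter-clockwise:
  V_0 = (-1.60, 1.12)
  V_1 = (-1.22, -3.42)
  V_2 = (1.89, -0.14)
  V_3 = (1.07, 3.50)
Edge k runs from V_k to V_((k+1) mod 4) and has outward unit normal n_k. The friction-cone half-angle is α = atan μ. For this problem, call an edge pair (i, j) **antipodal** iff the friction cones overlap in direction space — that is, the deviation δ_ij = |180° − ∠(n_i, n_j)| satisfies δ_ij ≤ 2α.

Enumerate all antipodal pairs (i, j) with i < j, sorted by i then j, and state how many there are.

α = atan 0.75 = 36.87°;  2α = 73.74°
n_0 = (-0.9965, -0.0834)
n_1 = (+0.7257, -0.6881)
n_2 = (+0.9756, +0.2198)
n_3 = (-0.6654, +0.7465)
  (0,1): δ = 48.26°  ✓
  (0,2): δ = 7.91°  ✓
  (0,3): δ = 126.93°  ·
  (1,2): δ = 123.83°  ·
  (1,3): δ = 4.81°  ✓
  (2,3): δ = 60.98°  ✓
antipodal pairs: 4

count = 4; pairs: (0,1), (0,2), (1,3), (2,3)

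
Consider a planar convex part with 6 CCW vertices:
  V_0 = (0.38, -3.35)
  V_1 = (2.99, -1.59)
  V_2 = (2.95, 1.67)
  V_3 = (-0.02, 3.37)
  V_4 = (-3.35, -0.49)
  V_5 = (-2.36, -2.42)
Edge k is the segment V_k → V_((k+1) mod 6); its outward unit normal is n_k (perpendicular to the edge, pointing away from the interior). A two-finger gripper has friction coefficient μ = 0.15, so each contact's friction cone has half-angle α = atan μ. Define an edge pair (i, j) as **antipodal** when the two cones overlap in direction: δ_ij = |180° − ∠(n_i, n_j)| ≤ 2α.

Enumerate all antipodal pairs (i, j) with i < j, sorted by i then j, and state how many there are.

count = 2; pairs: (0,3), (2,5)

α = atan 0.15 = 8.53°;  2α = 17.06°
n_0 = (+0.5591, -0.8291)
n_1 = (+0.9999, +0.0123)
n_2 = (+0.4968, +0.8679)
n_3 = (-0.7572, +0.6532)
n_4 = (-0.8898, -0.4564)
n_5 = (-0.3214, -0.9469)
  (0,1): δ = 123.29°  ·
  (0,2): δ = 63.78°  ·
  (0,3): δ = 15.22°  ✓
  (0,4): δ = 83.16°  ·
  (0,5): δ = 127.26°  ·
  (1,2): δ = 120.49°  ·
  (1,3): δ = 41.49°  ·
  (1,4): δ = 26.45°  ·
  (1,5): δ = 70.55°  ·
  (2,3): δ = 101.00°  ·
  (2,4): δ = 33.06°  ·
  (2,5): δ = 11.04°  ✓
  (3,4): δ = 112.06°  ·
  (3,5): δ = 67.96°  ·
  (4,5): δ = 135.90°  ·
antipodal pairs: 2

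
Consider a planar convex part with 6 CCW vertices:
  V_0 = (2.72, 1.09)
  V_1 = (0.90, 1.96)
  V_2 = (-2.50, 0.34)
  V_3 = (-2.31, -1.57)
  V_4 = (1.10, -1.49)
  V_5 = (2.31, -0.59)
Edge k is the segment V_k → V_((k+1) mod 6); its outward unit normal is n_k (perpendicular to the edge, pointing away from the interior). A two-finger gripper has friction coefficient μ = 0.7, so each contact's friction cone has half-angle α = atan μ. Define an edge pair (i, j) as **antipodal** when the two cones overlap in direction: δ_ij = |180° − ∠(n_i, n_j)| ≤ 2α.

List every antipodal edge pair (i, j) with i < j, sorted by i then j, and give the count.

α = atan 0.7 = 34.99°;  2α = 69.98°
n_0 = (+0.4313, +0.9022)
n_1 = (-0.4301, +0.9028)
n_2 = (-0.9951, -0.0990)
n_3 = (+0.0235, -0.9997)
n_4 = (+0.5968, -0.8024)
n_5 = (+0.9715, -0.2371)
  (0,1): δ = 128.97°  ·
  (0,2): δ = 58.77°  ✓
  (0,3): δ = 26.89°  ✓
  (0,4): δ = 62.19°  ✓
  (0,5): δ = 101.83°  ·
  (1,2): δ = 109.80°  ·
  (1,3): δ = 24.13°  ✓
  (1,4): δ = 11.17°  ✓
  (1,5): δ = 50.81°  ✓
  (2,3): δ = 94.34°  ·
  (2,4): δ = 59.04°  ✓
  (2,5): δ = 19.40°  ✓
  (3,4): δ = 144.70°  ·
  (3,5): δ = 105.06°  ·
  (4,5): δ = 140.36°  ·
antipodal pairs: 8

count = 8; pairs: (0,2), (0,3), (0,4), (1,3), (1,4), (1,5), (2,4), (2,5)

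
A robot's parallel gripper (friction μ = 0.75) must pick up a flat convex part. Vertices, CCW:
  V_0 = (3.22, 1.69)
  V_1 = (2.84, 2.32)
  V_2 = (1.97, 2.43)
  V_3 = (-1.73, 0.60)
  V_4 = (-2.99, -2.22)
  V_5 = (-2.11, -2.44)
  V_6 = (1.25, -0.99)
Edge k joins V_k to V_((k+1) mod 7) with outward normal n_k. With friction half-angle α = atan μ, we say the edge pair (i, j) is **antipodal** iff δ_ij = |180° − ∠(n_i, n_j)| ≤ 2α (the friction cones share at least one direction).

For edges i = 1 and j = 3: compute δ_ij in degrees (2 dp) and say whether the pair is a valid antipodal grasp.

α = atan 0.75 = 36.87°;  2α = 73.74°
edge 1: e_1 = (-0.87, +0.11);  n_1 = (+0.1254, +0.9921)
edge 3: e_3 = (-1.26, -2.82);  n_3 = (-0.9130, +0.4079)
∠(n_1, n_3) = 73.13°
δ = |180° − 73.13°| = 106.87°
106.87° > 2α = 73.74°  →  invalid

δ = 106.87°, invalid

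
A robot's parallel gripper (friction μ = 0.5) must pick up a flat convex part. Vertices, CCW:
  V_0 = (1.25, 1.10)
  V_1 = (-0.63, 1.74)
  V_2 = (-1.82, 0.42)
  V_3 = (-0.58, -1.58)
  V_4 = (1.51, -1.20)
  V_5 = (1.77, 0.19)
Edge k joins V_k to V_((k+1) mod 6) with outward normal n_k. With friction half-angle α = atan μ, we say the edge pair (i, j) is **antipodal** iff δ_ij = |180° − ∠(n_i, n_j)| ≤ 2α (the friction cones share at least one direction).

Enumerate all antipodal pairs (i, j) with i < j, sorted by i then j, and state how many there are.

α = atan 0.5 = 26.57°;  2α = 53.13°
n_0 = (+0.3223, +0.9466)
n_1 = (-0.7427, +0.6696)
n_2 = (-0.8499, -0.5269)
n_3 = (+0.1789, -0.9839)
n_4 = (+0.9830, -0.1839)
n_5 = (+0.8682, +0.4961)
  (0,1): δ = 113.24°  ·
  (0,2): δ = 39.40°  ✓
  (0,3): δ = 29.10°  ✓
  (0,4): δ = 98.21°  ·
  (0,5): δ = 138.54°  ·
  (1,2): δ = 106.17°  ·
  (1,3): δ = 37.66°  ✓
  (1,4): δ = 31.44°  ✓
  (1,5): δ = 71.78°  ·
  (2,3): δ = 111.49°  ·
  (2,4): δ = 42.39°  ✓
  (2,5): δ = 2.05°  ✓
  (3,4): δ = 110.90°  ·
  (3,5): δ = 70.56°  ·
  (4,5): δ = 139.66°  ·
antipodal pairs: 6

count = 6; pairs: (0,2), (0,3), (1,3), (1,4), (2,4), (2,5)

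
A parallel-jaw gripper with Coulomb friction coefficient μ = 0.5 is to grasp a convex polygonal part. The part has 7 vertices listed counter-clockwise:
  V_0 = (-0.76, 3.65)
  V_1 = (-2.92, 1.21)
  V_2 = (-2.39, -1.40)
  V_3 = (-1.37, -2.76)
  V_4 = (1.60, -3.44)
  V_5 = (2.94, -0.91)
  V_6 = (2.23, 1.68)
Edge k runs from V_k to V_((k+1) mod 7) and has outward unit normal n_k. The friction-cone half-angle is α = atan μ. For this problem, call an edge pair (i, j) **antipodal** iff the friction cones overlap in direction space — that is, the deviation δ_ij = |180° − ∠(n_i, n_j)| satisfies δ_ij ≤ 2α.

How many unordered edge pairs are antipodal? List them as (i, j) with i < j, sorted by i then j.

count = 7; pairs: (0,4), (1,4), (1,5), (1,6), (2,5), (2,6), (3,6)

α = atan 0.5 = 26.57°;  2α = 53.13°
n_0 = (-0.7488, +0.6628)
n_1 = (-0.9800, -0.1990)
n_2 = (-0.8000, -0.6000)
n_3 = (-0.2232, -0.9748)
n_4 = (+0.8837, -0.4680)
n_5 = (+0.9644, +0.2644)
n_6 = (+0.5502, +0.8350)
  (0,1): δ = 127.00°  ·
  (0,2): δ = 101.61°  ·
  (0,3): δ = 61.38°  ·
  (0,4): δ = 13.61°  ✓
  (0,5): δ = 56.85°  ·
  (0,6): δ = 98.14°  ·
  (1,2): δ = 154.61°  ·
  (1,3): δ = 114.37°  ·
  (1,4): δ = 39.39°  ✓
  (1,5): δ = 3.85°  ✓
  (1,6): δ = 45.14°  ✓
  (2,3): δ = 139.77°  ·
  (2,4): δ = 64.78°  ·
  (2,5): δ = 21.54°  ✓
  (2,6): δ = 19.75°  ✓
  (3,4): δ = 105.01°  ·
  (3,5): δ = 61.77°  ·
  (3,6): δ = 20.48°  ✓
  (4,5): δ = 136.76°  ·
  (4,6): δ = 95.47°  ·
  (5,6): δ = 138.71°  ·
antipodal pairs: 7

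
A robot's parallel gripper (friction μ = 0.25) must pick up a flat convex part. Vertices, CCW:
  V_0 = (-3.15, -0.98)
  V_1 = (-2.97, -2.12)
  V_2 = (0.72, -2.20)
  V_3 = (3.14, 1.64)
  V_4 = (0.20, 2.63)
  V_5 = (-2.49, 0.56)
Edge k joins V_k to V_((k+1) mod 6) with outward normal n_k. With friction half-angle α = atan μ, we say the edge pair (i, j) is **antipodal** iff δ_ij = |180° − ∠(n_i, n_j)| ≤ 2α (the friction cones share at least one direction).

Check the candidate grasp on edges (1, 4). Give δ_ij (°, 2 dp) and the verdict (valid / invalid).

δ = 38.82°, invalid

α = atan 0.25 = 14.04°;  2α = 28.07°
edge 1: e_1 = (+3.69, -0.08);  n_1 = (-0.0217, -0.9998)
edge 4: e_4 = (-2.69, -2.07);  n_4 = (-0.6099, +0.7925)
∠(n_1, n_4) = 141.18°
δ = |180° − 141.18°| = 38.82°
38.82° > 2α = 28.07°  →  invalid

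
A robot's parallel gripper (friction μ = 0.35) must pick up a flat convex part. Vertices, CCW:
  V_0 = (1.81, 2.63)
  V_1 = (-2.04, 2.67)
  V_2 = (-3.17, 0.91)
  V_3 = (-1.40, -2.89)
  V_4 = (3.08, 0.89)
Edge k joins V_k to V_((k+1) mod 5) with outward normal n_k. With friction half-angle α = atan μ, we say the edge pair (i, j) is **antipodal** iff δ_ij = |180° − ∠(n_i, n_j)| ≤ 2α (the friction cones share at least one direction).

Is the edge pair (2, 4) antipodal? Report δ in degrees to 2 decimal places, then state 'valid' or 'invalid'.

δ = 11.15°, valid

α = atan 0.35 = 19.29°;  2α = 38.58°
edge 2: e_2 = (+1.77, -3.80);  n_2 = (-0.9065, -0.4222)
edge 4: e_4 = (-1.27, +1.74);  n_4 = (+0.8077, +0.5896)
∠(n_2, n_4) = 168.85°
δ = |180° − 168.85°| = 11.15°
11.15° ≤ 2α = 38.58°  →  valid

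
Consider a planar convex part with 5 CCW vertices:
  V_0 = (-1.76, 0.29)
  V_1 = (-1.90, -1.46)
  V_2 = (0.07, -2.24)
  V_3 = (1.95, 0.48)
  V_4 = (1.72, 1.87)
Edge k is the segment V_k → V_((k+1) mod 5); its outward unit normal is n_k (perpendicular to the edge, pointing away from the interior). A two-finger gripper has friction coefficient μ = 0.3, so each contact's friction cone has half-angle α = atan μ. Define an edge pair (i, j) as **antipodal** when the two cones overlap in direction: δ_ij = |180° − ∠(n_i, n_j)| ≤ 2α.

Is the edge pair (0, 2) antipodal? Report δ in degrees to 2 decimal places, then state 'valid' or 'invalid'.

α = atan 0.3 = 16.70°;  2α = 33.40°
edge 0: e_0 = (-0.14, -1.75);  n_0 = (-0.9968, +0.0797)
edge 2: e_2 = (+1.88, +2.72);  n_2 = (+0.8226, -0.5686)
∠(n_0, n_2) = 149.92°
δ = |180° − 149.92°| = 30.08°
30.08° ≤ 2α = 33.40°  →  valid

δ = 30.08°, valid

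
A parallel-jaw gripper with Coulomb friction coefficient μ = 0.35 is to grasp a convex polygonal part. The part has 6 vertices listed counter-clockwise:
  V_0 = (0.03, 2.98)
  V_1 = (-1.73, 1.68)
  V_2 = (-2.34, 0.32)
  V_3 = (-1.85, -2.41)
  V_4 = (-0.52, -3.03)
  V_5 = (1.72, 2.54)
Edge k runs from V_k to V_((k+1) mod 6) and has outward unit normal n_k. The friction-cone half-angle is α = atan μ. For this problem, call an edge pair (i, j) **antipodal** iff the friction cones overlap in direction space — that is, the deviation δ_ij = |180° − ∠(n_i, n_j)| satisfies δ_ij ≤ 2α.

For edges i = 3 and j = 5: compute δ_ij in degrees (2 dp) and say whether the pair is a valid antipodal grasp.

δ = 10.40°, valid

α = atan 0.35 = 19.29°;  2α = 38.58°
edge 3: e_3 = (+1.33, -0.62);  n_3 = (-0.4225, -0.9064)
edge 5: e_5 = (-1.69, +0.44);  n_5 = (+0.2520, +0.9677)
∠(n_3, n_5) = 169.60°
δ = |180° − 169.60°| = 10.40°
10.40° ≤ 2α = 38.58°  →  valid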